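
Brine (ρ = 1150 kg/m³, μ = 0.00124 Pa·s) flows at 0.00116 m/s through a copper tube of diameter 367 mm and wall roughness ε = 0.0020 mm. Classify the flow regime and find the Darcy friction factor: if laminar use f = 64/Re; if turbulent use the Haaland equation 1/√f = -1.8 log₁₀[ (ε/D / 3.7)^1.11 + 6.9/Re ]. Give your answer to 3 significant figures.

f ≈ 0.162

Re = ρVD/μ = 1150·0.00116·0.367/0.00124 = 394.8.
Re < 2300 → laminar, so f = 64/Re = 0.1621 (roughness is irrelevant in laminar flow).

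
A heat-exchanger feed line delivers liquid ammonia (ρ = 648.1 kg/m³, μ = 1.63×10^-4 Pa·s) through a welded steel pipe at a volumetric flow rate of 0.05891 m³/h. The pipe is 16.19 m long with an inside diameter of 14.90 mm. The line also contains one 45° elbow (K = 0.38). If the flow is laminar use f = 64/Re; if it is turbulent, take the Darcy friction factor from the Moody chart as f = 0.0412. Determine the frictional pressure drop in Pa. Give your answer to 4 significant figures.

ΔP ≈ 128.9 Pa

Q = 0.05891 m³/h = 0.05891/3600 = 1.636e-05 m³/s.
Cross-sectional area A = πD²/4 = π(0.0149)²/4 = 0.0001744 m²; mean velocity V = Q/A = 1.636e-05/0.0001744 = 0.09385 m/s.
Reynolds number Re = ρVD/μ = 648.1 · 0.09385 · 0.0149 / 0.000163 = 5560.
Re > 4000 → turbulent; use the Moody-chart value f = 0.0412.
Total minor-loss coefficient ΣK = 1·0.38 = 0.38.
ΔP = [f·L/D + ΣK]·(ρV²/2) = [0.0412·16.19/0.0149 + 0.38]·(648.1·0.09385²/2) = [44.77 + 0.38]·2.854 = 128.9 Pa.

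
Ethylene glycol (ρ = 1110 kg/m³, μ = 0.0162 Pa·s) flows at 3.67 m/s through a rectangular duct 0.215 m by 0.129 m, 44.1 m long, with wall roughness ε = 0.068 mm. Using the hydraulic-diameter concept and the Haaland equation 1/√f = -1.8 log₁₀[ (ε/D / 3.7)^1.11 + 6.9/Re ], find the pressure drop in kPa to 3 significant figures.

ΔP ≈ 46.8 kPa

Hydraulic diameter D_h = 4A/P = 4·(0.215·0.129)/(2·(0.215+0.129)) = 0.1109/0.688 = 0.1613 m.
Re = ρVD_h/μ = 1110·3.67·0.1613/0.0162 = 4.055e+04.
ε/D_h = 6.8e-05/0.1613 = 0.000422; Haaland gives 1/√f = -1.8 log₁₀[4.2e-05+0.00017] = 6.612, so f = 0.02287.
ΔP = f(L/D_h)(ρV²/2) = 0.02287·44.1/0.1613·7475 = 4.676e+04 Pa.
ΔP = 46.8 kPa.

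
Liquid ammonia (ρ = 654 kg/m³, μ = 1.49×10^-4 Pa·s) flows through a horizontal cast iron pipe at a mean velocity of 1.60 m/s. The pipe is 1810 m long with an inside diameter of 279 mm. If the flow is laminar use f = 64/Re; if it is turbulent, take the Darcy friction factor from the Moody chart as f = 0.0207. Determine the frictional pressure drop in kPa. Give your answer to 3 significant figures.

Reynolds number Re = ρVD/μ = 654 · 1.6 · 0.279 / 0.000149 = 1.959e+06.
Re > 4000 → turbulent; use the Moody-chart value f = 0.0207.
Darcy-Weisbach: ΔP = f(L/D)(ρV²/2) = 0.0207·(1810/0.279)·(654·1.6²/2) = 0.0207·6487·837.1 = 1.124e+05 Pa.
ΔP = 1.124e+05 Pa = 112 kPa.

ΔP ≈ 112 kPa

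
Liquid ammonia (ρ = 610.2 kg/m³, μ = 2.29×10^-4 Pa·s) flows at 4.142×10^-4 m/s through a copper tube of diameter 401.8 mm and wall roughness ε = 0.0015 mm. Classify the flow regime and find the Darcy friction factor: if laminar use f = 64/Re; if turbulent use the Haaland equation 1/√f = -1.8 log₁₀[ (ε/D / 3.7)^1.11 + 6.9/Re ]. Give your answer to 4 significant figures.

Re = ρVD/μ = 610.2·0.0004142·0.4018/0.000229 = 443.5.
Re < 2300 → laminar, so f = 64/Re = 0.1443 (roughness is irrelevant in laminar flow).

f ≈ 0.1443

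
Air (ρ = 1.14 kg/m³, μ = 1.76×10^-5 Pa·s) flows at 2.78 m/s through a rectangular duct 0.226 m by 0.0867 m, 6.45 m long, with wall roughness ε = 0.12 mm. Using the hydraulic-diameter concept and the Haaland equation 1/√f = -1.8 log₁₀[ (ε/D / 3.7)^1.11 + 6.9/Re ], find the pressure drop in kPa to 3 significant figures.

Hydraulic diameter D_h = 4A/P = 4·(0.226·0.0867)/(2·(0.226+0.0867)) = 0.07838/0.6254 = 0.1253 m.
Re = ρVD_h/μ = 1.14·2.78·0.1253/1.76e-05 = 2.257e+04.
ε/D_h = 0.00012/0.1253 = 0.000958; Haaland gives 1/√f = -1.8 log₁₀[0.000104+0.000306] = 6.097, so f = 0.0269.
ΔP = f(L/D_h)(ρV²/2) = 0.0269·6.45/0.1253·4.405 = 6.099 Pa.
ΔP = 0.00610 kPa.

ΔP ≈ 0.00610 kPa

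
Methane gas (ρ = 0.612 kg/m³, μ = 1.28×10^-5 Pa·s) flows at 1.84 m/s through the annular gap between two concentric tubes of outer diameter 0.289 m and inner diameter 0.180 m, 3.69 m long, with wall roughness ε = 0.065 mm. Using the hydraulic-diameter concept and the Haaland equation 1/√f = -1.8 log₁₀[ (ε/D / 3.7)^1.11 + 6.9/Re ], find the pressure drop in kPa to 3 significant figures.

Hydraulic diameter D_h = 4A/P = D_o - D_i = 0.289 - 0.18 = 0.109 m.
Re = ρVD_h/μ = 0.612·1.84·0.109/1.28e-05 = 9589.
ε/D_h = 6.5e-05/0.109 = 0.000596; Haaland gives 1/√f = -1.8 log₁₀[6.17e-05+0.00072] = 5.593, so f = 0.03197.
ΔP = f(L/D_h)(ρV²/2) = 0.03197·3.69/0.109·1.036 = 1.121 Pa.
ΔP = 0.00112 kPa.

ΔP ≈ 0.00112 kPa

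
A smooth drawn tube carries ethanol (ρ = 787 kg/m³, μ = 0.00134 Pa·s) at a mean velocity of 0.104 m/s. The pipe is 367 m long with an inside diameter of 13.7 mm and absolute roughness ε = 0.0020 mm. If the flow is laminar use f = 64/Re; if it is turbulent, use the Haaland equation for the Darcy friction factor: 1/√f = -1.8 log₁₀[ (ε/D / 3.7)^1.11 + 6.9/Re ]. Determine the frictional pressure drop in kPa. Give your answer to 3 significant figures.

Reynolds number Re = ρVD/μ = 787 · 0.104 · 0.0137 / 0.00134 = 836.8.
Re < 2300 → laminar flow, so f = 64/Re = 64/836.8 = 0.07648 (the turbulent correlation is not needed).
Darcy-Weisbach: ΔP = f(L/D)(ρV²/2) = 0.07648·(367/0.0137)·(787·0.104²/2) = 0.07648·2.679e+04·4.256 = 8720 Pa.
ΔP = 8720 Pa = 8.72 kPa.

ΔP ≈ 8.72 kPa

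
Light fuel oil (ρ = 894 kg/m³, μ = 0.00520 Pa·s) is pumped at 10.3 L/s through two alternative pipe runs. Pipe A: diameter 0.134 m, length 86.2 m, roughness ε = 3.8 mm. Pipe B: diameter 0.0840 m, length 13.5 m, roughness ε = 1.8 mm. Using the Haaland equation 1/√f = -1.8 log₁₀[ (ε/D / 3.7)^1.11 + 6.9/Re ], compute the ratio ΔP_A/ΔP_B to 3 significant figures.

ΔP_A/ΔP_B ≈ 0.695

Pipe A: V = Q/A = 0.0103/0.0141 = 0.7304 m/s; Re = 1.683e+04; ε/D = 0.0284; Haaland → f = 0.05783; ΔP_A = f(L/D)(ρV²/2) = 8870 Pa.
Pipe B: V = Q/A = 0.0103/0.005542 = 1.859 m/s; Re = 2.684e+04; ε/D = 0.0214; Haaland → f = 0.05139; ΔP_B = f(L/D)(ρV²/2) = 1.275e+04 Pa.
ΔP_A/ΔP_B = 8870/1.275e+04 = 0.695.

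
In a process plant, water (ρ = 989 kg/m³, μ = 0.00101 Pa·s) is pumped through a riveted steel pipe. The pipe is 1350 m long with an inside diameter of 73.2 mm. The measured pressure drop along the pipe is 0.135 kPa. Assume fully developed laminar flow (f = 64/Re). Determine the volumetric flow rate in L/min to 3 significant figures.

For laminar flow, f = 64/Re with Re = ρVD/μ, so Darcy-Weisbach reduces to ΔP = 32μLV/D². Solving for V: V = ΔP·D²/(32μL) = 135·(0.0732)²/(32·0.00101·1350) = 0.01658 m/s.
Check: Re = ρVD/μ = 989·0.01658·0.0732/0.00101 = 1188 < 2300, so the laminar assumption holds.
Q = V·A = 0.01658·(π/4·0.0732²) = 6.977e-05 m³/s = 4.19 L/min.

Q ≈ 4.19 L/min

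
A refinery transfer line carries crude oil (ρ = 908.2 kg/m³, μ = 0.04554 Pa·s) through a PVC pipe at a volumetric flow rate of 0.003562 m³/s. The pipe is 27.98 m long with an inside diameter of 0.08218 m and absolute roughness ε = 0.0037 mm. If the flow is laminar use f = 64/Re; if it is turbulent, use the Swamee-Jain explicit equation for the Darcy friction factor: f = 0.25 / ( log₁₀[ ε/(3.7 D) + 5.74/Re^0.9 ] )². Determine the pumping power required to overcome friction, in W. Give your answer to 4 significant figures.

P ≈ 14.44 W

Cross-sectional area A = πD²/4 = π(0.08218)²/4 = 0.005304 m²; mean velocity V = Q/A = 0.003562/0.005304 = 0.6715 m/s.
Reynolds number Re = ρVD/μ = 908.2 · 0.6715 · 0.08218 / 0.0455 = 1101.
Re < 2300 → laminar flow, so f = 64/Re = 64/1101 = 0.05815 (the turbulent correlation is not needed).
Darcy-Weisbach: ΔP = f(L/D)(ρV²/2) = 0.05815·(27.98/0.08218)·(908.2·0.6715²/2) = 0.05815·340.5·204.8 = 4054 Pa.
Pumping power P = QΔP = 0.003562·4054 = 14.442 W = 14.44 W.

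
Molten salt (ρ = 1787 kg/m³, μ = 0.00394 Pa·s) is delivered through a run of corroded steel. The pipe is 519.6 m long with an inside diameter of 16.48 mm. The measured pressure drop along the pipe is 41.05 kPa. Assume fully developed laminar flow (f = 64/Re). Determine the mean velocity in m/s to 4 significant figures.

For laminar flow, f = 64/Re with Re = ρVD/μ, so Darcy-Weisbach reduces to ΔP = 32μLV/D². Solving for V: V = ΔP·D²/(32μL) = 4.105e+04·(0.01648)²/(32·0.00394·519.6) = 0.1702 m/s.
Check: Re = ρVD/μ = 1787·0.1702·0.01648/0.00394 = 1272 < 2300, so the laminar assumption holds.

V ≈ 0.1702 m/s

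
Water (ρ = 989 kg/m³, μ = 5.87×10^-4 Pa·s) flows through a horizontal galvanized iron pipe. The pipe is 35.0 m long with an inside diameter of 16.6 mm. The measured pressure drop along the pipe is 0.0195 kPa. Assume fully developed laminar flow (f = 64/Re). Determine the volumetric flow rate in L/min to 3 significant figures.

For laminar flow, f = 64/Re with Re = ρVD/μ, so Darcy-Weisbach reduces to ΔP = 32μLV/D². Solving for V: V = ΔP·D²/(32μL) = 19.5·(0.0166)²/(32·0.000587·35) = 0.008173 m/s.
Check: Re = ρVD/μ = 989·0.008173·0.0166/0.000587 = 228.6 < 2300, so the laminar assumption holds.
Q = V·A = 0.008173·(π/4·0.0166²) = 1.769e-06 m³/s = 0.106 L/min.

Q ≈ 0.106 L/min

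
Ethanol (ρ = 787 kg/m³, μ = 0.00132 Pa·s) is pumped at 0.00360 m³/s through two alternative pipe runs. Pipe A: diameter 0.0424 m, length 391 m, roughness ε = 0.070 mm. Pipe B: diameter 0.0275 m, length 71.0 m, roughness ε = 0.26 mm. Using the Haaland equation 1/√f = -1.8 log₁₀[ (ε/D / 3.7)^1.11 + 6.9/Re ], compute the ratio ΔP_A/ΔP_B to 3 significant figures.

ΔP_A/ΔP_B ≈ 0.415

Pipe A: V = Q/A = 0.0036/0.001412 = 2.55 m/s; Re = 6.445e+04; ε/D = 0.00165; Haaland → f = 0.02483; ΔP_A = f(L/D)(ρV²/2) = 5.857e+05 Pa.
Pipe B: V = Q/A = 0.0036/0.000594 = 6.061 m/s; Re = 9.938e+04; ε/D = 0.00945; Haaland → f = 0.03785; ΔP_B = f(L/D)(ρV²/2) = 1.413e+06 Pa.
ΔP_A/ΔP_B = 5.857e+05/1.413e+06 = 0.415.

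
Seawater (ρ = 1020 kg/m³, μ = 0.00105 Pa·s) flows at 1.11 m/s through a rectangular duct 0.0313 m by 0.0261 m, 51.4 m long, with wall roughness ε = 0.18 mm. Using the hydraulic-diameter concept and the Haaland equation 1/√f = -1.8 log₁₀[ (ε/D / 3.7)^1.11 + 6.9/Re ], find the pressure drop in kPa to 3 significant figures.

Hydraulic diameter D_h = 4A/P = 4·(0.0313·0.0261)/(2·(0.0313+0.0261)) = 0.003268/0.1148 = 0.02846 m.
Re = ρVD_h/μ = 1020·1.11·0.02846/0.00105 = 3.069e+04.
ε/D_h = 0.00018/0.02846 = 0.00632; Haaland gives 1/√f = -1.8 log₁₀[0.000848+0.000225] = 5.345, so f = 0.035.
ΔP = f(L/D_h)(ρV²/2) = 0.035·51.4/0.02846·628.4 = 3.972e+04 Pa.
ΔP = 39.7 kPa.

ΔP ≈ 39.7 kPa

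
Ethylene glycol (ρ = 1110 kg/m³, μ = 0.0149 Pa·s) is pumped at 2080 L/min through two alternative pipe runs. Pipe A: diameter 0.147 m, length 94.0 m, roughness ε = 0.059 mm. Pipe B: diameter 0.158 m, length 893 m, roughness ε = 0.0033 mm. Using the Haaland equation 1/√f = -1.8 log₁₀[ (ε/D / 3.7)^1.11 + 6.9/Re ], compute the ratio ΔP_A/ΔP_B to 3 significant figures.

ΔP_A/ΔP_B ≈ 0.153

Pipe A: V = Q/A = 0.03467/0.01697 = 2.043 m/s; Re = 2.237e+04; ε/D = 0.000401; Haaland → f = 0.02581; ΔP_A = f(L/D)(ρV²/2) = 3.822e+04 Pa.
Pipe B: V = Q/A = 0.03467/0.01961 = 1.768 m/s; Re = 2.081e+04; ε/D = 2.09e-05; Haaland → f = 0.02552; ΔP_B = f(L/D)(ρV²/2) = 2.503e+05 Pa.
ΔP_A/ΔP_B = 3.822e+04/2.503e+05 = 0.153.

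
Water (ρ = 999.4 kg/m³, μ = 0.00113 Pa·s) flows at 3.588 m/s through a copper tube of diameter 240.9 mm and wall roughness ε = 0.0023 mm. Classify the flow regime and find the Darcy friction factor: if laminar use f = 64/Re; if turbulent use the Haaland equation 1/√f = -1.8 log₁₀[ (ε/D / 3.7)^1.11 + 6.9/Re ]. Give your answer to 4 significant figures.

Re = ρVD/μ = 999.4·3.588·0.2409/0.00113 = 7.645e+05.
Re > 4000 → turbulent. ε/D = 2.3e-06/0.2409 = 9.55e-06; Haaland: 1/√f = -1.8 log₁₀[6.27e-07 + 9.03e-06] = 9.028, so f = 0.01227.

f ≈ 0.01227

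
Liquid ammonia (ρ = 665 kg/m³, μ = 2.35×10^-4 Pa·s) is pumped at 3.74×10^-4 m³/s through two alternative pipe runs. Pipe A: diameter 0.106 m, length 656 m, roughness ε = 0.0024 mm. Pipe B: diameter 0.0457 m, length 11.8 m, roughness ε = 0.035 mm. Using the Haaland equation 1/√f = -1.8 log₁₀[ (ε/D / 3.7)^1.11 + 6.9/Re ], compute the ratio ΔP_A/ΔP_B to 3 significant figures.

Pipe A: V = Q/A = 0.000374/0.008825 = 0.04238 m/s; Re = 1.271e+04; ε/D = 2.26e-05; Haaland → f = 0.02897; ΔP_A = f(L/D)(ρV²/2) = 107.1 Pa.
Pipe B: V = Q/A = 0.000374/0.00164 = 0.228 m/s; Re = 2.949e+04; ε/D = 0.000766; Haaland → f = 0.02518; ΔP_B = f(L/D)(ρV²/2) = 112.4 Pa.
ΔP_A/ΔP_B = 107.1/112.4 = 0.953.

ΔP_A/ΔP_B ≈ 0.953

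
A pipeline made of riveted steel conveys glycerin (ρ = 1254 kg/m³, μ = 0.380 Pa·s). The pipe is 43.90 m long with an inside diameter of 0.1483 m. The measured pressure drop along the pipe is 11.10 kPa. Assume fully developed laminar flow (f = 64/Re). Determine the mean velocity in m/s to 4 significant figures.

For laminar flow, f = 64/Re with Re = ρVD/μ, so Darcy-Weisbach reduces to ΔP = 32μLV/D². Solving for V: V = ΔP·D²/(32μL) = 1.11e+04·(0.1483)²/(32·0.38·43.9) = 0.4573 m/s.
Check: Re = ρVD/μ = 1254·0.4573·0.1483/0.38 = 223.8 < 2300, so the laminar assumption holds.

V ≈ 0.4573 m/s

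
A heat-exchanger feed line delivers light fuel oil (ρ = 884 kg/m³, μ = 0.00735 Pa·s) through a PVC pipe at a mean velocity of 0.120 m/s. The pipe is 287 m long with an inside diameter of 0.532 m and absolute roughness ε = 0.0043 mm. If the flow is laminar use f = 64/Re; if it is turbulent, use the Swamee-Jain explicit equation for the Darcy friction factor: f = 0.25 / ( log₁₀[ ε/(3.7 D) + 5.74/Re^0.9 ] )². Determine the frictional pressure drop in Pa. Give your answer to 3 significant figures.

Reynolds number Re = ρVD/μ = 884 · 0.12 · 0.532 / 0.00735 = 7678.
Re > 4000 → turbulent. Relative roughness ε/D = 4.3e-06/0.532 = 8.08e-06. Swamee-Jain: f = 0.25/(log₁₀[8.08e-06/3.7 + 5.74/7678^0.9])² = 0.25/(log₁₀[2.18e-06 + 0.00183])² = 0.25/(-2.737)² = 0.03337.
Darcy-Weisbach: ΔP = f(L/D)(ρV²/2) = 0.03337·(287/0.532)·(884·0.12²/2) = 0.03337·539.5·6.365 = 114.6 Pa.

ΔP ≈ 115 Pa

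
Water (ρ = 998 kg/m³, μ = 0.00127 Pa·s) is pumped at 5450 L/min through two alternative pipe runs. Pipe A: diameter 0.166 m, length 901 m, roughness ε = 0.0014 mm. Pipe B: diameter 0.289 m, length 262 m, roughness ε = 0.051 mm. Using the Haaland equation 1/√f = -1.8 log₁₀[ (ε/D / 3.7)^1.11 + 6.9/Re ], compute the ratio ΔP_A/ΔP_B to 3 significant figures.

Pipe A: V = Q/A = 0.09083/0.02164 = 4.197 m/s; Re = 5.475e+05; ε/D = 8.43e-06; Haaland → f = 0.01295; ΔP_A = f(L/D)(ρV²/2) = 6.18e+05 Pa.
Pipe B: V = Q/A = 0.09083/0.0656 = 1.385 m/s; Re = 3.145e+05; ε/D = 0.000176; Haaland → f = 0.01579; ΔP_B = f(L/D)(ρV²/2) = 1.37e+04 Pa.
ΔP_A/ΔP_B = 6.18e+05/1.37e+04 = 45.1.

ΔP_A/ΔP_B ≈ 45.1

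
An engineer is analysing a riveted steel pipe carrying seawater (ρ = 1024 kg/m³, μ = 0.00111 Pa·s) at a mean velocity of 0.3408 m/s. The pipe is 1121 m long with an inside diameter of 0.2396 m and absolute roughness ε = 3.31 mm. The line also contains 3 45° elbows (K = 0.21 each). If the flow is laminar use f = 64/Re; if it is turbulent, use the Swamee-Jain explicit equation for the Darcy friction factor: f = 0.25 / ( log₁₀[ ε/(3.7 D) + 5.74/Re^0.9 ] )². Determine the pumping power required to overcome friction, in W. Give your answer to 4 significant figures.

Reynolds number Re = ρVD/μ = 1024 · 0.3408 · 0.2396 / 0.00111 = 7.533e+04.
Re > 4000 → turbulent. Relative roughness ε/D = 0.00331/0.2396 = 0.0138. Swamee-Jain: f = 0.25/(log₁₀[0.0138/3.7 + 5.74/7.533e+04^0.9])² = 0.25/(log₁₀[0.00373 + 0.000234])² = 0.25/(-2.401)² = 0.04335.
Total minor-loss coefficient ΣK = 3·0.21 = 0.63.
ΔP = [f·L/D + ΣK]·(ρV²/2) = [0.04335·1121/0.2396 + 0.63]·(1024·0.3408²/2) = [202.8 + 0.63]·59.47 = 1.21e+04 Pa.
Q = V·A = 0.3408·0.04509 = 0.01537 m³/s.
Pumping power P = QΔP = 0.01537·1.21e+04 = 185.91 W = 185.9 W.

P ≈ 185.9 W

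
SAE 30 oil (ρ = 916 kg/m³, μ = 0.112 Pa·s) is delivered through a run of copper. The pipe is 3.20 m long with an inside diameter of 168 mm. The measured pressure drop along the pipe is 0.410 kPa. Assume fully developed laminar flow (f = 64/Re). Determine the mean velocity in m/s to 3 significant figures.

For laminar flow, f = 64/Re with Re = ρVD/μ, so Darcy-Weisbach reduces to ΔP = 32μLV/D². Solving for V: V = ΔP·D²/(32μL) = 410·(0.168)²/(32·0.112·3.2) = 1.009 m/s.
Check: Re = ρVD/μ = 916·1.009·0.168/0.112 = 1386 < 2300, so the laminar assumption holds.

V ≈ 1.01 m/s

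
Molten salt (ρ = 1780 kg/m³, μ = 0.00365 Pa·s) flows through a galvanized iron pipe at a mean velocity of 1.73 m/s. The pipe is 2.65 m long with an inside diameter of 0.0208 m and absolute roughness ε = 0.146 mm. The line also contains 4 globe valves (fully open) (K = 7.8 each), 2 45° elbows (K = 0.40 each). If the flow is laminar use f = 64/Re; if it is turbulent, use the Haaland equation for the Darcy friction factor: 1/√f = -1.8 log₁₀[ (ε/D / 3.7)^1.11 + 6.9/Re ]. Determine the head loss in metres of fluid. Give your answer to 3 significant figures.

h_f ≈ 5.61 m

Reynolds number Re = ρVD/μ = 1780 · 1.73 · 0.0208 / 0.00365 = 1.755e+04.
Re > 4000 → turbulent. Relative roughness ε/D = 0.000146/0.0208 = 0.00702. Haaland: 1/√f = -1.8 log₁₀[(0.00702/3.7)^1.11 + 6.9/1.755e+04] = -1.8 log₁₀[0.000952 + 0.000393] = 5.168, so f = 0.03744.
Total minor-loss coefficient ΣK = 4·7.8 + 2·0.4 = 32.
ΔP = [f·L/D + ΣK]·(ρV²/2) = [0.03744·2.65/0.0208 + 32]·(1780·1.73²/2) = [4.77 + 32]·2664 = 9.794e+04 Pa.
Head loss h_f = ΔP/(ρg) = 9.794e+04/(1780·9.81) = 5.61 m.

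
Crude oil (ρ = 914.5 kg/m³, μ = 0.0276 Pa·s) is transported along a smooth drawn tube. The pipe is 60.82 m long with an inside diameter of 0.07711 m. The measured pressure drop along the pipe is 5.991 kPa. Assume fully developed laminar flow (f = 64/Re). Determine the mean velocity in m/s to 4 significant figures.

V ≈ 0.6632 m/s

For laminar flow, f = 64/Re with Re = ρVD/μ, so Darcy-Weisbach reduces to ΔP = 32μLV/D². Solving for V: V = ΔP·D²/(32μL) = 5991·(0.07711)²/(32·0.0276·60.82) = 0.6632 m/s.
Check: Re = ρVD/μ = 914.5·0.6632·0.07711/0.0276 = 1694 < 2300, so the laminar assumption holds.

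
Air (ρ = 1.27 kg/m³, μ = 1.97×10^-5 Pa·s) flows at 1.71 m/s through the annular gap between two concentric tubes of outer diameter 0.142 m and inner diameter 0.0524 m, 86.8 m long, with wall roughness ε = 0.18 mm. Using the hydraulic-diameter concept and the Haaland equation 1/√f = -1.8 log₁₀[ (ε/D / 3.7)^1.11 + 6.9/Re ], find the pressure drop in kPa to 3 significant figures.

ΔP ≈ 0.0605 kPa

Hydraulic diameter D_h = 4A/P = D_o - D_i = 0.142 - 0.0524 = 0.0896 m.
Re = ρVD_h/μ = 1.27·1.71·0.0896/1.97e-05 = 9877.
ε/D_h = 0.00018/0.0896 = 0.00201; Haaland gives 1/√f = -1.8 log₁₀[0.000237+0.000699] = 5.452, so f = 0.03365.
ΔP = f(L/D_h)(ρV²/2) = 0.03365·86.8/0.0896·1.857 = 60.52 Pa.
ΔP = 0.0605 kPa.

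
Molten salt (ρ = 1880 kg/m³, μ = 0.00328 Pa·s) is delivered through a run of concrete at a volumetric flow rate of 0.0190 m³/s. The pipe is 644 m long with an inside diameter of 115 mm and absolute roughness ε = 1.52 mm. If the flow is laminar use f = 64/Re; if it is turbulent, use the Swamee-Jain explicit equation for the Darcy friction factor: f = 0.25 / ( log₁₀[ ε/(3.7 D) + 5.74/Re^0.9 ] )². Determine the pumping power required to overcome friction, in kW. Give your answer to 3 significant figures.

Cross-sectional area A = πD²/4 = π(0.115)²/4 = 0.01039 m²; mean velocity V = Q/A = 0.019/0.01039 = 1.829 m/s.
Reynolds number Re = ρVD/μ = 1880 · 1.829 · 0.115 / 0.00328 = 1.206e+05.
Re > 4000 → turbulent. Relative roughness ε/D = 0.00152/0.115 = 0.0132. Swamee-Jain: f = 0.25/(log₁₀[0.0132/3.7 + 5.74/1.206e+05^0.9])² = 0.25/(log₁₀[0.00357 + 0.000153])² = 0.25/(-2.429)² = 0.04238.
Darcy-Weisbach: ΔP = f(L/D)(ρV²/2) = 0.04238·(644/0.115)·(1880·1.829²/2) = 0.04238·5600·3145 = 7.465e+05 Pa.
Pumping power P = QΔP = 0.019·7.465e+05 = 14180 W = 14.2 kW.

P ≈ 14.2 kW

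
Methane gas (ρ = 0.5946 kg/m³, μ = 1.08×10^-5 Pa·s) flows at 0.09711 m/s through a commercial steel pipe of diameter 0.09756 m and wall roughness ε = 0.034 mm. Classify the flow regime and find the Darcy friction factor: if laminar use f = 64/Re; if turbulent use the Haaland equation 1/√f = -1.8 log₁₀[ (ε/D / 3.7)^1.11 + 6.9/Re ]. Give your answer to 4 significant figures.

f ≈ 0.1227

Re = ρVD/μ = 0.5946·0.09711·0.09756/1.08e-05 = 521.6.
Re < 2300 → laminar, so f = 64/Re = 0.1227 (roughness is irrelevant in laminar flow).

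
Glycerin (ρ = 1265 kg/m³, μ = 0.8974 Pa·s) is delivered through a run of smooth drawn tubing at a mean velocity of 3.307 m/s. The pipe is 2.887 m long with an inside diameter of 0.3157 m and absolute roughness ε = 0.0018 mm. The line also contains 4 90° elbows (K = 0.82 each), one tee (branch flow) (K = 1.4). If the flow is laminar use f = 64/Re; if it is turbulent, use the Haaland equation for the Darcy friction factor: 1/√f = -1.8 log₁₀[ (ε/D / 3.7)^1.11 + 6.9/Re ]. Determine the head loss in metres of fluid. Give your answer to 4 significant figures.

h_f ≈ 2.830 m

Reynolds number Re = ρVD/μ = 1265 · 3.307 · 0.3157 / 0.897 = 1472.
Re < 2300 → laminar flow, so f = 64/Re = 64/1472 = 0.04349 (the turbulent correlation is not needed).
Total minor-loss coefficient ΣK = 4·0.82 + 1·1.4 = 4.68.
ΔP = [f·L/D + ΣK]·(ρV²/2) = [0.04349·2.887/0.3157 + 4.68]·(1265·3.307²/2) = [0.3977 + 4.68]·6917 = 3.512e+04 Pa.
Head loss h_f = ΔP/(ρg) = 3.512e+04/(1265·9.81) = 2.830 m.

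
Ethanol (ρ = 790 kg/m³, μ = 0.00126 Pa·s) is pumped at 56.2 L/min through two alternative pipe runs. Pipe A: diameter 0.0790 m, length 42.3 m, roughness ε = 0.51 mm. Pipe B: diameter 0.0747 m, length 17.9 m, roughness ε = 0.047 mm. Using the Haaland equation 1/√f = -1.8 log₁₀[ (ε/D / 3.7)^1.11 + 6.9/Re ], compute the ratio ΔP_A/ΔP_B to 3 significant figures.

Pipe A: V = Q/A = 0.0009367/0.004902 = 0.1911 m/s; Re = 9465; ε/D = 0.00646; Haaland → f = 0.03946; ΔP_A = f(L/D)(ρV²/2) = 304.7 Pa.
Pipe B: V = Q/A = 0.0009367/0.004383 = 0.2137 m/s; Re = 1.001e+04; ε/D = 0.000629; Haaland → f = 0.03166; ΔP_B = f(L/D)(ρV²/2) = 136.9 Pa.
ΔP_A/ΔP_B = 304.7/136.9 = 2.23.

ΔP_A/ΔP_B ≈ 2.23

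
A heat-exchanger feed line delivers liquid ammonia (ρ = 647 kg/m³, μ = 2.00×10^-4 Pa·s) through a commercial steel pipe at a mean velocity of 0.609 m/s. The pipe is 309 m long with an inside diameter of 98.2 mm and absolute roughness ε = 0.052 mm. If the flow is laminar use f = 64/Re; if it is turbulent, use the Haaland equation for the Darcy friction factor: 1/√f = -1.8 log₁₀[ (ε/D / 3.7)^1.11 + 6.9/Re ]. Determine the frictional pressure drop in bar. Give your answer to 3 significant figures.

Reynolds number Re = ρVD/μ = 647 · 0.609 · 0.0982 / 0.0002 = 1.935e+05.
Re > 4000 → turbulent. Relative roughness ε/D = 5.2e-05/0.0982 = 0.00053. Haaland: 1/√f = -1.8 log₁₀[(0.00053/3.7)^1.11 + 6.9/1.935e+05] = -1.8 log₁₀[5.41e-05 + 3.57e-05] = 7.285, so f = 0.01884.
Darcy-Weisbach: ΔP = f(L/D)(ρV²/2) = 0.01884·(309/0.0982)·(647·0.609²/2) = 0.01884·3147·120 = 7114 Pa.
ΔP = 7114 Pa = 0.0711 bar.

ΔP ≈ 0.0711 bar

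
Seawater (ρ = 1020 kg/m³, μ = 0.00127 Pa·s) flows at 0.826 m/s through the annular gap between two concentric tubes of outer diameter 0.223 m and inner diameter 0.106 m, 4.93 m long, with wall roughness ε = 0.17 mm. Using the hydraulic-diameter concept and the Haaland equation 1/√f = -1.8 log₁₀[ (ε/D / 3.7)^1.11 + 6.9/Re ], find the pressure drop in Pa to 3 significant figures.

Hydraulic diameter D_h = 4A/P = D_o - D_i = 0.223 - 0.106 = 0.117 m.
Re = ρVD_h/μ = 1020·0.826·0.117/0.00127 = 7.762e+04.
ε/D_h = 0.00017/0.117 = 0.00145; Haaland gives 1/√f = -1.8 log₁₀[0.000166+8.89e-05] = 6.469, so f = 0.02389.
ΔP = f(L/D_h)(ρV²/2) = 0.02389·4.93/0.117·348 = 350.3 Pa.

ΔP ≈ 350 Pa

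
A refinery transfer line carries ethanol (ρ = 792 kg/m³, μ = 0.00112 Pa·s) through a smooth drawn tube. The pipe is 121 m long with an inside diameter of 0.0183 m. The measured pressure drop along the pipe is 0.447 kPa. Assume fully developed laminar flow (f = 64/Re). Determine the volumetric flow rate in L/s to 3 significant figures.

For laminar flow, f = 64/Re with Re = ρVD/μ, so Darcy-Weisbach reduces to ΔP = 32μLV/D². Solving for V: V = ΔP·D²/(32μL) = 447·(0.0183)²/(32·0.00112·121) = 0.03452 m/s.
Check: Re = ρVD/μ = 792·0.03452·0.0183/0.00112 = 446.7 < 2300, so the laminar assumption holds.
Q = V·A = 0.03452·(π/4·0.0183²) = 9.079e-06 m³/s = 0.00908 L/s.

Q ≈ 0.00908 L/s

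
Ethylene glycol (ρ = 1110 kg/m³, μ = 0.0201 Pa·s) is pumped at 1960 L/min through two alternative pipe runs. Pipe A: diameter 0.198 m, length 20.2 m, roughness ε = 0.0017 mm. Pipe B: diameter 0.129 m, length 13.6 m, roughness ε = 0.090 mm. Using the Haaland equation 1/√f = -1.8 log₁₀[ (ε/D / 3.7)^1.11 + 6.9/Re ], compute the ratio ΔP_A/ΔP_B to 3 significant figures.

Pipe A: V = Q/A = 0.03267/0.03079 = 1.061 m/s; Re = 1.16e+04; ε/D = 8.59e-06; Haaland → f = 0.02967; ΔP_A = f(L/D)(ρV²/2) = 1891 Pa.
Pipe B: V = Q/A = 0.03267/0.01307 = 2.499 m/s; Re = 1.781e+04; ε/D = 0.000698; Haaland → f = 0.02773; ΔP_B = f(L/D)(ρV²/2) = 1.013e+04 Pa.
ΔP_A/ΔP_B = 1891/1.013e+04 = 0.187.

ΔP_A/ΔP_B ≈ 0.187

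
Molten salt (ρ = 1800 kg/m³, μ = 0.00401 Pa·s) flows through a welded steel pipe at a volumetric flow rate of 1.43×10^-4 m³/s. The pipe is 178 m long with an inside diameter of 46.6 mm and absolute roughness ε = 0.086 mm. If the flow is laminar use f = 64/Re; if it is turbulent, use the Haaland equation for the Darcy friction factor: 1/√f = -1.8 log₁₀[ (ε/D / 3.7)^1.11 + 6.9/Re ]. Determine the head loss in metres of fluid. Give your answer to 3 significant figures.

Cross-sectional area A = πD²/4 = π(0.0466)²/4 = 0.001706 m²; mean velocity V = Q/A = 0.000143/0.001706 = 0.08384 m/s.
Reynolds number Re = ρVD/μ = 1800 · 0.08384 · 0.0466 / 0.00401 = 1754.
Re < 2300 → laminar flow, so f = 64/Re = 64/1754 = 0.03649 (the turbulent correlation is not needed).
Darcy-Weisbach: ΔP = f(L/D)(ρV²/2) = 0.03649·(178/0.0466)·(1800·0.08384²/2) = 0.03649·3820·6.327 = 881.9 Pa.
Head loss h_f = ΔP/(ρg) = 881.9/(1800·9.81) = 0.0499 m.

h_f ≈ 0.0499 m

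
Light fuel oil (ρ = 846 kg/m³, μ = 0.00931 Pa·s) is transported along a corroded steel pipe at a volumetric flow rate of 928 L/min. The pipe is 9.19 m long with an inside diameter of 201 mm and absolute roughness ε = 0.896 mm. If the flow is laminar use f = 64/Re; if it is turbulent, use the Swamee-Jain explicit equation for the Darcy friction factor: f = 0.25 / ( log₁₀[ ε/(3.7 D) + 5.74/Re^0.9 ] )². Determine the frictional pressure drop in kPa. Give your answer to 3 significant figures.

Q = 928 L/min = 928/60000 = 0.01547 m³/s.
Cross-sectional area A = πD²/4 = π(0.201)²/4 = 0.03173 m²; mean velocity V = Q/A = 0.01547/0.03173 = 0.4874 m/s.
Reynolds number Re = ρVD/μ = 846 · 0.4874 · 0.201 / 0.00931 = 8903.
Re > 4000 → turbulent. Relative roughness ε/D = 0.000896/0.201 = 0.00446. Swamee-Jain: f = 0.25/(log₁₀[0.00446/3.7 + 5.74/8903^0.9])² = 0.25/(log₁₀[0.0012 + 0.0016])² = 0.25/(-2.552)² = 0.03839.
Darcy-Weisbach: ΔP = f(L/D)(ρV²/2) = 0.03839·(9.19/0.201)·(846·0.4874²/2) = 0.03839·45.72·100.5 = 176.4 Pa.
ΔP = 176.4 Pa = 0.176 kPa.

ΔP ≈ 0.176 kPa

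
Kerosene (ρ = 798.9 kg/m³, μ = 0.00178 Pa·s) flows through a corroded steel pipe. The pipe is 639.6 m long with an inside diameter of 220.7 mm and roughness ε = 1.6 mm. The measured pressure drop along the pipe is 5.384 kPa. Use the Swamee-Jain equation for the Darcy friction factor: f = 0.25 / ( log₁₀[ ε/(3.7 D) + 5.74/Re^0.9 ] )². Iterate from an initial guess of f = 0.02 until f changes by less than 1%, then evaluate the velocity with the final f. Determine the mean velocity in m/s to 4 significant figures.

Rearranging Darcy-Weisbach: V = √(2·ΔP·D/(f·L·ρ)). With ε/D = 0.0016/0.2207 = 0.00725, iterate starting from f = 0.02:
  f = 0.02 → V = √(2·5384·0.2207/(0.02·639.6·798.9)) = 0.4822 m/s; Re = ρVD/μ = 4.777e+04; f → 0.03598
  f = 0.03598 → V = 0.3595 m/s; Re = 3.561e+04; f → 0.03652
  f = 0.03652 → V = 0.3569 m/s; Re = 3.535e+04; f → 0.03654
Converged (Δf/f < 1%). With the final f = 0.03654: V = √(2·5384·0.2207/(0.03654·639.6·798.9)) = 0.3568 m/s.

V ≈ 0.3568 m/s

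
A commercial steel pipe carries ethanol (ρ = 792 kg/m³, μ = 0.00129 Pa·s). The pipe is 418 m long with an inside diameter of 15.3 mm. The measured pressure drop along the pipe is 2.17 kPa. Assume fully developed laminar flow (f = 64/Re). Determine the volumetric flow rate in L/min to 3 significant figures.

Q ≈ 0.325 L/min

For laminar flow, f = 64/Re with Re = ρVD/μ, so Darcy-Weisbach reduces to ΔP = 32μLV/D². Solving for V: V = ΔP·D²/(32μL) = 2170·(0.0153)²/(32·0.00129·418) = 0.02944 m/s.
Check: Re = ρVD/μ = 792·0.02944·0.0153/0.00129 = 276.5 < 2300, so the laminar assumption holds.
Q = V·A = 0.02944·(π/4·0.0153²) = 5.413e-06 m³/s = 0.325 L/min.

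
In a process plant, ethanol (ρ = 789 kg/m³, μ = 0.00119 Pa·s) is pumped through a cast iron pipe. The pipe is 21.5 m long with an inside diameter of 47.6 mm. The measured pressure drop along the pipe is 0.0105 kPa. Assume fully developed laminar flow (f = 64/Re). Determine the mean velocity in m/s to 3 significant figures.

For laminar flow, f = 64/Re with Re = ρVD/μ, so Darcy-Weisbach reduces to ΔP = 32μLV/D². Solving for V: V = ΔP·D²/(32μL) = 10.5·(0.0476)²/(32·0.00119·21.5) = 0.02906 m/s.
Check: Re = ρVD/μ = 789·0.02906·0.0476/0.00119 = 917.1 < 2300, so the laminar assumption holds.

V ≈ 0.0291 m/s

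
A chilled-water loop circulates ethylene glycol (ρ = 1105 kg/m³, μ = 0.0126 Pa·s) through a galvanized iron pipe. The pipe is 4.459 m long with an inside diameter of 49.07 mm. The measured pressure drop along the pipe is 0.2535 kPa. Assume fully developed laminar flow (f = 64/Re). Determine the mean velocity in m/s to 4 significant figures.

V ≈ 0.3395 m/s

For laminar flow, f = 64/Re with Re = ρVD/μ, so Darcy-Weisbach reduces to ΔP = 32μLV/D². Solving for V: V = ΔP·D²/(32μL) = 253.5·(0.04907)²/(32·0.0126·4.459) = 0.3395 m/s.
Check: Re = ρVD/μ = 1105·0.3395·0.04907/0.0126 = 1461 < 2300, so the laminar assumption holds.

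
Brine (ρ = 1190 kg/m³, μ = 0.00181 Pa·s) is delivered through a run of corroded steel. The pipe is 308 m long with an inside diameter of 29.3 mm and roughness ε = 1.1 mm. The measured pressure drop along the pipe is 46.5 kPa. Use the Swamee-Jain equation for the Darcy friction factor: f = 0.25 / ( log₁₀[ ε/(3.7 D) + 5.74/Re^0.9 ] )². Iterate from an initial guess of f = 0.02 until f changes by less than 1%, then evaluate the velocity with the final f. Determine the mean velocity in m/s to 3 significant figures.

Rearranging Darcy-Weisbach: V = √(2·ΔP·D/(f·L·ρ)). With ε/D = 0.0011/0.0293 = 0.0375, iterate starting from f = 0.02:
  f = 0.02 → V = √(2·4.65e+04·0.0293/(0.02·308·1190)) = 0.6097 m/s; Re = ρVD/μ = 1.174e+04; f → 0.0662
  f = 0.0662 → V = 0.3351 m/s; Re = 6456; f → 0.06848
  f = 0.06848 → V = 0.3295 m/s; Re = 6347; f → 0.06857
Converged (Δf/f < 1%). With the final f = 0.06857: V = √(2·4.65e+04·0.0293/(0.06857·308·1190)) = 0.3293 m/s.

V ≈ 0.329 m/s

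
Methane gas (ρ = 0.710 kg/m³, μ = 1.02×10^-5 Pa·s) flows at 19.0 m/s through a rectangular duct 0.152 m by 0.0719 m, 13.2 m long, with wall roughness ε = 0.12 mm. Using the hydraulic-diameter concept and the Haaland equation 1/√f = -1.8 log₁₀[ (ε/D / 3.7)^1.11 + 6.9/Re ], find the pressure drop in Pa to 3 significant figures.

ΔP ≈ 387 Pa

Hydraulic diameter D_h = 4A/P = 4·(0.152·0.0719)/(2·(0.152+0.0719)) = 0.04372/0.4478 = 0.09762 m.
Re = ρVD_h/μ = 0.71·19·0.09762/1.02e-05 = 1.291e+05.
ε/D_h = 0.00012/0.09762 = 0.00123; Haaland gives 1/√f = -1.8 log₁₀[0.000138+5.34e-05] = 6.694, so f = 0.02232.
ΔP = f(L/D_h)(ρV²/2) = 0.02232·13.2/0.09762·128.2 = 386.7 Pa.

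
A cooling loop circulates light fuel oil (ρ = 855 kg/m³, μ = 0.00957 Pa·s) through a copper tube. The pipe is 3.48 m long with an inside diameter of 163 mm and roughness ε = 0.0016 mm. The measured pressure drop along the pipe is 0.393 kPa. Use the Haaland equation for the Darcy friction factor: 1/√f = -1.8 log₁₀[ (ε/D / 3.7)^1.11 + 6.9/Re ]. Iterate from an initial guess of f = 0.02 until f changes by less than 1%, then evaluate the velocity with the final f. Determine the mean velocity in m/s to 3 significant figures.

Rearranging Darcy-Weisbach: V = √(2·ΔP·D/(f·L·ρ)). With ε/D = 1.6e-06/0.163 = 9.82e-06, iterate starting from f = 0.02:
  f = 0.02 → V = √(2·393·0.163/(0.02·3.48·855)) = 1.467 m/s; Re = ρVD/μ = 2.137e+04; f → 0.02534
  f = 0.02534 → V = 1.304 m/s; Re = 1.898e+04; f → 0.0261
  f = 0.0261 → V = 1.284 m/s; Re = 1.87e+04; f → 0.0262
Converged (Δf/f < 1%). With the final f = 0.0262: V = √(2·393·0.163/(0.0262·3.48·855)) = 1.282 m/s.

V ≈ 1.28 m/s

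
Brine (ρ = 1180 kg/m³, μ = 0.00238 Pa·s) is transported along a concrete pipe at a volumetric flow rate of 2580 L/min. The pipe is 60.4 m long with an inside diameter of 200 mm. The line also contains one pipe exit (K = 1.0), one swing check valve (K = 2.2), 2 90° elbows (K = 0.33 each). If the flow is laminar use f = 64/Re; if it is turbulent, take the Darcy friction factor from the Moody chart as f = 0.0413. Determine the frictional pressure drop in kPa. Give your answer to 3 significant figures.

Q = 2580 L/min = 2580/60000 = 0.043 m³/s.
Cross-sectional area A = πD²/4 = π(0.2)²/4 = 0.03142 m²; mean velocity V = Q/A = 0.043/0.03142 = 1.369 m/s.
Reynolds number Re = ρVD/μ = 1180 · 1.369 · 0.2 / 0.00238 = 1.357e+05.
Re > 4000 → turbulent; use the Moody-chart value f = 0.0413.
Total minor-loss coefficient ΣK = 1·1 + 1·2.2 + 2·0.33 = 3.86.
ΔP = [f·L/D + ΣK]·(ρV²/2) = [0.0413·60.4/0.2 + 3.86]·(1180·1.369²/2) = [12.47 + 3.86]·1105 = 1.805e+04 Pa.
ΔP = 1.805e+04 Pa = 18.1 kPa.

ΔP ≈ 18.1 kPa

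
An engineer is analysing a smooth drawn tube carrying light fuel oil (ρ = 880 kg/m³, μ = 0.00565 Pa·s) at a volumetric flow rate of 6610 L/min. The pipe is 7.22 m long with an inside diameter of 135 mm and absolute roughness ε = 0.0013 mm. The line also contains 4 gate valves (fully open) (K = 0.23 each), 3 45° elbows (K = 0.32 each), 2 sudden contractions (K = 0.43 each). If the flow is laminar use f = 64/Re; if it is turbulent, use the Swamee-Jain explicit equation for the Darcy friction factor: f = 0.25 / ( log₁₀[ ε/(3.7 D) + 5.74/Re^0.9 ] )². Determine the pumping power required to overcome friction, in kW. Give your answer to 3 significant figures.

P ≈ 10.4 kW

Q = 6610 L/min = 6610/60000 = 0.1102 m³/s.
Cross-sectional area A = πD²/4 = π(0.135)²/4 = 0.01431 m²; mean velocity V = Q/A = 0.1102/0.01431 = 7.696 m/s.
Reynolds number Re = ρVD/μ = 880 · 7.696 · 0.135 / 0.00565 = 1.618e+05.
Re > 4000 → turbulent. Relative roughness ε/D = 1.3e-06/0.135 = 9.63e-06. Swamee-Jain: f = 0.25/(log₁₀[9.63e-06/3.7 + 5.74/1.618e+05^0.9])² = 0.25/(log₁₀[2.6e-06 + 0.000118])² = 0.25/(-3.92)² = 0.01627.
Total minor-loss coefficient ΣK = 4·0.23 + 3·0.32 + 2·0.43 = 2.74.
ΔP = [f·L/D + ΣK]·(ρV²/2) = [0.01627·7.22/0.135 + 2.74]·(880·7.696²/2) = [0.8702 + 2.74]·2.606e+04 = 9.41e+04 Pa.
Pumping power P = QΔP = 0.1102·9.41e+04 = 10370 W = 10.4 kW.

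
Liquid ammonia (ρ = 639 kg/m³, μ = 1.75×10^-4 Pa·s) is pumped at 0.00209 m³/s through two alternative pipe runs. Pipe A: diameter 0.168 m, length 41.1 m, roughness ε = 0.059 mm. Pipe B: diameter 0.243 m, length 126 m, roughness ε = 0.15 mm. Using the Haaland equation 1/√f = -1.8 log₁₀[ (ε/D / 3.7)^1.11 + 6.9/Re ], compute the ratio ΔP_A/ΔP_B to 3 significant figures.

Pipe A: V = Q/A = 0.00209/0.02217 = 0.09428 m/s; Re = 5.784e+04; ε/D = 0.000351; Haaland → f = 0.02122; ΔP_A = f(L/D)(ρV²/2) = 14.74 Pa.
Pipe B: V = Q/A = 0.00209/0.04638 = 0.04507 m/s; Re = 3.999e+04; ε/D = 0.000617; Haaland → f = 0.02348; ΔP_B = f(L/D)(ρV²/2) = 7.898 Pa.
ΔP_A/ΔP_B = 14.74/7.898 = 1.87.

ΔP_A/ΔP_B ≈ 1.87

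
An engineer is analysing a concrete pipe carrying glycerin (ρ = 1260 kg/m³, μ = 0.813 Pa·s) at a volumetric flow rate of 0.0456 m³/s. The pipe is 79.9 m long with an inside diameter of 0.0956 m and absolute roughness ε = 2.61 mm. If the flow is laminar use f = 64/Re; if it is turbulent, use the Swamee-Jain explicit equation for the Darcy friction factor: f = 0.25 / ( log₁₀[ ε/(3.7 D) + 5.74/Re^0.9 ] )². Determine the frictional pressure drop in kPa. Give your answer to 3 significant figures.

ΔP ≈ 1440 kPa

Cross-sectional area A = πD²/4 = π(0.0956)²/4 = 0.007178 m²; mean velocity V = Q/A = 0.0456/0.007178 = 6.353 m/s.
Reynolds number Re = ρVD/μ = 1260 · 6.353 · 0.0956 / 0.813 = 941.2.
Re < 2300 → laminar flow, so f = 64/Re = 64/941.2 = 0.068 (the turbulent correlation is not needed).
Darcy-Weisbach: ΔP = f(L/D)(ρV²/2) = 0.068·(79.9/0.0956)·(1260·6.353²/2) = 0.068·835.8·2.542e+04 = 1.445e+06 Pa.
ΔP = 1.445e+06 Pa = 1440 kPa.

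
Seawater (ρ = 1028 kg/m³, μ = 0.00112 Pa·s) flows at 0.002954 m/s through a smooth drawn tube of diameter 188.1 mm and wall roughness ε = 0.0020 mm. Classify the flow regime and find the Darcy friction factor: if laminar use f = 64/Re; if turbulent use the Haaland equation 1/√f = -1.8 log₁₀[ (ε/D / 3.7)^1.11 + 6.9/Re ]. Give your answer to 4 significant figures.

Re = ρVD/μ = 1028·0.002954·0.1881/0.00112 = 510.
Re < 2300 → laminar, so f = 64/Re = 0.1255 (roughness is irrelevant in laminar flow).

f ≈ 0.1255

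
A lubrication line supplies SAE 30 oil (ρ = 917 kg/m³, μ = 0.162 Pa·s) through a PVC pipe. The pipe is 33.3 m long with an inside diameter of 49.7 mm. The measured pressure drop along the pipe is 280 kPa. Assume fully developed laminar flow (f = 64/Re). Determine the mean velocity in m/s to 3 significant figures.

For laminar flow, f = 64/Re with Re = ρVD/μ, so Darcy-Weisbach reduces to ΔP = 32μLV/D². Solving for V: V = ΔP·D²/(32μL) = 2.8e+05·(0.0497)²/(32·0.162·33.3) = 4.006 m/s.
Check: Re = ρVD/μ = 917·4.006·0.0497/0.162 = 1127 < 2300, so the laminar assumption holds.

V ≈ 4.01 m/s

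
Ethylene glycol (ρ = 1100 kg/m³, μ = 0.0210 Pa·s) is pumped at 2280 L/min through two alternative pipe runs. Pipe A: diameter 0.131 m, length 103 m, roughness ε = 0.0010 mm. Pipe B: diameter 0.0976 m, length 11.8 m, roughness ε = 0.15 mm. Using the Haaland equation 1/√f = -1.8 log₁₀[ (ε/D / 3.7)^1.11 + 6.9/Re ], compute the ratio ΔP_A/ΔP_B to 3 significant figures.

Pipe A: V = Q/A = 0.038/0.01348 = 2.819 m/s; Re = 1.935e+04; ε/D = 7.63e-06; Haaland → f = 0.02597; ΔP_A = f(L/D)(ρV²/2) = 8.928e+04 Pa.
Pipe B: V = Q/A = 0.038/0.007482 = 5.079 m/s; Re = 2.597e+04; ε/D = 0.00154; Haaland → f = 0.02743; ΔP_B = f(L/D)(ρV²/2) = 4.705e+04 Pa.
ΔP_A/ΔP_B = 8.928e+04/4.705e+04 = 1.90.

ΔP_A/ΔP_B ≈ 1.90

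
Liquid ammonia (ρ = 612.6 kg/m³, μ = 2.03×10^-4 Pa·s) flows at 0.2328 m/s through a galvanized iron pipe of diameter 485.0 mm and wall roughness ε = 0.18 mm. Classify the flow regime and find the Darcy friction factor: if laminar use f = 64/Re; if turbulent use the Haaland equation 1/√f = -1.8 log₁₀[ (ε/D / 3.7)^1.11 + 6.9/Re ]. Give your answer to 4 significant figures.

f ≈ 0.01712

Re = ρVD/μ = 612.6·0.2328·0.485/0.000203 = 3.407e+05.
Re > 4000 → turbulent. ε/D = 0.00018/0.485 = 0.000371; Haaland: 1/√f = -1.8 log₁₀[3.64e-05 + 2.03e-05] = 7.644, so f = 0.01712.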